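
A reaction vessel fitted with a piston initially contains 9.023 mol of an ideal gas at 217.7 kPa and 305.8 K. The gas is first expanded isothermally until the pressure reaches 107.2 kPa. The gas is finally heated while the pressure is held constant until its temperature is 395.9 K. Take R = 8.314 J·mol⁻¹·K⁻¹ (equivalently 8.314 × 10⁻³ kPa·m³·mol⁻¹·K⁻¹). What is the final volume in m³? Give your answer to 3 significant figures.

V₃ ≈ 0.277 m³

From PV = nRT: V₁ = nRT₁/P₁ = 0.1054 m³.
Isothermal, so P V is constant: T₂ = T₁; V₂ = V₁·(P₁/P₂) = 0.2140 m³.
Isobaric, so V/T is constant: P₃ = P₂; V₃ = V₂·(T₃/T₂) = 0.2770 m³.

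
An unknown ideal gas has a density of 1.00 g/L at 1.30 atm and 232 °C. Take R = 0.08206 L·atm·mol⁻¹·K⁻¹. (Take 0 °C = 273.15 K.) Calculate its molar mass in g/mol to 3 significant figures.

M ≈ 31.9 g/mol

ρ = PM/(RT) ⇒ M = ρRT/P = (1.00 × 0.08206 × 505.1) / 1.30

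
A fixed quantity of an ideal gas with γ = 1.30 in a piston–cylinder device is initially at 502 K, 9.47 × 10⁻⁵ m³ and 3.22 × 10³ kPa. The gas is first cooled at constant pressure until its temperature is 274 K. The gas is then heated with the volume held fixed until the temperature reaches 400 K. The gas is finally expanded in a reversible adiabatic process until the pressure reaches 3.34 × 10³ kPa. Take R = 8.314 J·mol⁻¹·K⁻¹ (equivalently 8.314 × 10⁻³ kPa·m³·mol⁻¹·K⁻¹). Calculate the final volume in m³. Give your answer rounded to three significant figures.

V₄ ≈ 6.72e-05 m³

P constant ⇒ V ∝ T: P₂ = P₁; V₂ = V₁·(T₂/T₁) = 5.169e-05 m³.
Isochoric, so P/T is constant: V₃ = V₂; P₃ = P₂·(T₃/T₂) = 4701 kPa.
Reversible adiabatic, γ = 1.30: T₄ = T₃·(P₄/P₃)^((γ−1)/γ) = 369.7 K; V₄ = V₃·(P₃/P₄)^(1/γ) = 6.723e-05 m³.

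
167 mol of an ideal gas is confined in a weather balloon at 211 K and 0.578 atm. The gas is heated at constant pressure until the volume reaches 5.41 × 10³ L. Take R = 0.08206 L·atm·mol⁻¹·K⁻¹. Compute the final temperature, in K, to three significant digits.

From PV = nRT: V₁ = nRT₁/P₁ = 5003 L.
Isobaric, so V/T is constant: P₂ = P₁; T₂ = T₁·(V₂/V₁) = 228.2 K.

T₂ ≈ 228 K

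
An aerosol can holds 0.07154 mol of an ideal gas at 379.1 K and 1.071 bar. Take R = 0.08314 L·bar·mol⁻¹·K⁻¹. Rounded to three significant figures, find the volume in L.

V ≈ 2.11 L

PV = nRT ⇒ V = nRT/P = (0.07154 × 0.08314 × 379.1) / 1.071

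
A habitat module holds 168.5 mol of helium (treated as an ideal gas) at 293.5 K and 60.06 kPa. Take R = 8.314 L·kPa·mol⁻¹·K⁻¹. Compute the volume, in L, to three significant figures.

V ≈ 6.85e+03 L

PV = nRT ⇒ V = nRT/P = (168.5 × 8.314 × 293.5) / 60.06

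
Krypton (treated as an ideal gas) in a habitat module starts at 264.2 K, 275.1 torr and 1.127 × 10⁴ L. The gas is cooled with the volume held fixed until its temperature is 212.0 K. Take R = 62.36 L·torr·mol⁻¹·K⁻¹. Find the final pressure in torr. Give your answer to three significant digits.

P₂ ≈ 221 torr

Isochoric, so P/T is constant: V₂ = V₁; P₂ = P₁·(T₂/T₁) = 220.7 torr.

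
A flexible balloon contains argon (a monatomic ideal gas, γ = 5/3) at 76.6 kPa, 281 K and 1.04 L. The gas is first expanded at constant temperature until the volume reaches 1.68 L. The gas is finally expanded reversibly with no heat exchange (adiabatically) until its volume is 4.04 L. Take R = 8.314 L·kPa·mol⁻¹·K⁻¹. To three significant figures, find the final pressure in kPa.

T constant ⇒ Boyle's law P V = const: T₂ = T₁; P₂ = P₁·(V₁/V₂) = 47.42 kPa.
Reversible adiabatic, γ = 5/3: T₃ = T₂·(V₂/V₃)^(γ−1) = 156.6 K; P₃ = P₂·(V₂/V₃)^γ = 10.99 kPa.

P₃ ≈ 11.0 kPa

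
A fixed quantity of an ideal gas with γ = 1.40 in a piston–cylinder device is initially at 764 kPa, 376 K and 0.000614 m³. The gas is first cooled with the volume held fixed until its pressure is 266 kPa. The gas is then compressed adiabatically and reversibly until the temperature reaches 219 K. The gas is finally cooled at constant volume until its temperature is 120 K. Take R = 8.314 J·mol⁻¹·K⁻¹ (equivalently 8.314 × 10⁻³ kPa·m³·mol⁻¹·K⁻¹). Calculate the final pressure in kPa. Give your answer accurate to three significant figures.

P₄ ≈ 883 kPa

V constant ⇒ P ∝ T: V₂ = V₁; T₂ = T₁·(P₂/P₁) = 130.9 K.
Adiabatic (γ = 1.40), T V^(γ−1) and P V^γ constant: P₃ = P₂·(T₃/T₂)^(γ/(γ−1)) = 1611 kPa; V₃ = V₂·(T₂/T₃)^(1/(γ−1)) = 0.0001696 m³.
V constant ⇒ P ∝ T: V₄ = V₃; P₄ = P₃·(T₄/T₃) = 882.6 kPa.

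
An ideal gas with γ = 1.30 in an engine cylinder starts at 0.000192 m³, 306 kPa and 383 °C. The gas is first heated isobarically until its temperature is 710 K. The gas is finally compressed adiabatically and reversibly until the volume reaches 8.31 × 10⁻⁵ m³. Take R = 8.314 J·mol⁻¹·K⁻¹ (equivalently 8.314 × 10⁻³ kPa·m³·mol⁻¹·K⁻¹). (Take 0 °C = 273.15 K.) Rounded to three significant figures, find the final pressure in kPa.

P₃ ≈ 1.01e+03 kPa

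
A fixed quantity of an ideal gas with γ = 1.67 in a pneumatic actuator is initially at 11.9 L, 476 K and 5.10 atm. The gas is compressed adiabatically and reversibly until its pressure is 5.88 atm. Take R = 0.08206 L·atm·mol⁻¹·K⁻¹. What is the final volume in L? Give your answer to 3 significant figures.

V₂ ≈ 10.9 L

Adiabatic (γ = 1.67), T V^(γ−1) and P V^γ constant: T₂ = T₁·(P₂/P₁)^((γ−1)/γ) = 504.0 K; V₂ = V₁·(P₁/P₂)^(1/γ) = 10.93 L.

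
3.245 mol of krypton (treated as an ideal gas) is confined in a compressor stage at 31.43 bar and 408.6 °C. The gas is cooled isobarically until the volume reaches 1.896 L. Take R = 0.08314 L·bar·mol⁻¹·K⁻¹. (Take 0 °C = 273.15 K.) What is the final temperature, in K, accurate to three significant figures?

T₂ ≈ 221 K

Convert: T₁ = 681.8 K.
From PV = nRT: V₁ = nRT₁/P₁ = 5.852 L.
Isobaric, so V/T is constant: P₂ = P₁; T₂ = T₁·(V₂/V₁) = 220.9 K.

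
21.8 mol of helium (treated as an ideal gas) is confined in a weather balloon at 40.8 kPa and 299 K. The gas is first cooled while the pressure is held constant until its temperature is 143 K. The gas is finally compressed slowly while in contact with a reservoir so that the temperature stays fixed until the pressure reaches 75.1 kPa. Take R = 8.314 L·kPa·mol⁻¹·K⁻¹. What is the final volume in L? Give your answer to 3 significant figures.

V₃ ≈ 345 L

From PV = nRT: V₁ = nRT₁/P₁ = 1328 L.
P constant ⇒ V ∝ T: P₂ = P₁; V₂ = V₁·(T₂/T₁) = 635.2 L.
Isothermal, so P V is constant: T₃ = T₂; V₃ = V₂·(P₂/P₃) = 345.1 L.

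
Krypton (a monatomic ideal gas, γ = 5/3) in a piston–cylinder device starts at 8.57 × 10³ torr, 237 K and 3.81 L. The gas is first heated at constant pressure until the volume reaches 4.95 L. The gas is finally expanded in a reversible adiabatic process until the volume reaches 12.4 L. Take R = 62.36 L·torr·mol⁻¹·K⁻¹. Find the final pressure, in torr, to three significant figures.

P constant ⇒ V ∝ T: P₂ = P₁; T₂ = T₁·(V₂/V₁) = 307.9 K.
Adiabatic (γ = 5/3), T V^(γ−1) and P V^γ constant: T₃ = T₂·(V₂/V₃)^(γ−1) = 166.9 K; P₃ = P₂·(V₂/V₃)^γ = 1855 torr.

P₃ ≈ 1.85e+03 torr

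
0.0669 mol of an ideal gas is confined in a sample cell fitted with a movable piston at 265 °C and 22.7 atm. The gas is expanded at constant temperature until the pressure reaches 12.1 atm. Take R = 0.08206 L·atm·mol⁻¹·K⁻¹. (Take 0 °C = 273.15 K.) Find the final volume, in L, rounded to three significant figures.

V₂ ≈ 0.244 L

Convert: T₁ = 538.1 K.
From PV = nRT: V₁ = nRT₁/P₁ = 0.1301 L.
Isothermal, so P V is constant: T₂ = T₁; V₂ = V₁·(P₁/P₂) = 0.2442 L.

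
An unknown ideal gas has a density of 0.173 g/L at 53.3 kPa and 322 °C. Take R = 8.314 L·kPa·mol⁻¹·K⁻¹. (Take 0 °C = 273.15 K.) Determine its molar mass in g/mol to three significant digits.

M ≈ 16.1 g/mol

ρ = PM/(RT) ⇒ M = ρRT/P = (0.173 × 8.314 × 595.1) / 53.3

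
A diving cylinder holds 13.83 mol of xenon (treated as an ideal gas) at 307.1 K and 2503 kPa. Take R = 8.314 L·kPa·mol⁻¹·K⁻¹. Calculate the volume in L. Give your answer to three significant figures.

V ≈ 14.1 L

PV = nRT ⇒ V = nRT/P = (13.83 × 8.314 × 307.1) / 2503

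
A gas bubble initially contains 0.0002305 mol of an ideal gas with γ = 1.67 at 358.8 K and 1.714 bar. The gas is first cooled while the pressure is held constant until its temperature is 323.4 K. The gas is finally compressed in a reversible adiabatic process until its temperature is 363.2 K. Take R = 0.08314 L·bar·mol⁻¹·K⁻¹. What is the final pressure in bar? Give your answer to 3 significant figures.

P₃ ≈ 2.29 bar

From PV = nRT: V₁ = nRT₁/P₁ = 0.004012 L.
Isobaric, so V/T is constant: P₂ = P₁; V₂ = V₁·(T₂/T₁) = 0.003616 L.
Adiabatic (γ = 1.67), T V^(γ−1) and P V^γ constant: P₃ = P₂·(T₃/T₂)^(γ/(γ−1)) = 2.289 bar; V₃ = V₂·(T₂/T₃)^(1/(γ−1)) = 0.003041 L.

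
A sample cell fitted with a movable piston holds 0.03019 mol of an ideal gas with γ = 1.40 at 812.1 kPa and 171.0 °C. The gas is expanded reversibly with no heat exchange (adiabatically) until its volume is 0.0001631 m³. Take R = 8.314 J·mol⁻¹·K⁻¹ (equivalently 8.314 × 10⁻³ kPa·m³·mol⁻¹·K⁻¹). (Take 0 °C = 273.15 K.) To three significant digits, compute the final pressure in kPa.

P₂ ≈ 638 kPa

Convert: T₁ = 444.1 K.
From PV = nRT: V₁ = nRT₁/P₁ = 0.0001373 m³.
Adiabatic (γ = 1.40), T V^(γ−1) and P V^γ constant: T₂ = T₁·(V₁/V₂)^(γ−1) = 414.6 K; P₂ = P₁·(V₁/V₂)^γ = 638.0 kPa.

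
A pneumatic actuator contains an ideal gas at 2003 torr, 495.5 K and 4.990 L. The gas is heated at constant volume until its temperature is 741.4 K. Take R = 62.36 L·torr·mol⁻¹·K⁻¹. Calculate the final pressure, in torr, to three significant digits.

P₂ ≈ 3.00e+03 torr

V constant ⇒ P ∝ T: V₂ = V₁; P₂ = P₁·(T₂/T₁) = 2997 torr.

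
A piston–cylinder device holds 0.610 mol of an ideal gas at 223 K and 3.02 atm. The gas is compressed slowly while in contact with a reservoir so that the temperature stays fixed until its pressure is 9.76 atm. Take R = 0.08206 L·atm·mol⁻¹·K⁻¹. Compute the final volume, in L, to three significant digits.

From PV = nRT: V₁ = nRT₁/P₁ = 3.696 L.
Isothermal, so P V is constant: T₂ = T₁; V₂ = V₁·(P₁/P₂) = 1.144 L.

V₂ ≈ 1.14 L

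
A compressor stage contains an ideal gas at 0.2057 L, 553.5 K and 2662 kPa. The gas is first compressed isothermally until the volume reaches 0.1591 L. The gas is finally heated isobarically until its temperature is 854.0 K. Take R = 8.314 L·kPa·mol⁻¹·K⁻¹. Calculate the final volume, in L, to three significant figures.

V₃ ≈ 0.245 L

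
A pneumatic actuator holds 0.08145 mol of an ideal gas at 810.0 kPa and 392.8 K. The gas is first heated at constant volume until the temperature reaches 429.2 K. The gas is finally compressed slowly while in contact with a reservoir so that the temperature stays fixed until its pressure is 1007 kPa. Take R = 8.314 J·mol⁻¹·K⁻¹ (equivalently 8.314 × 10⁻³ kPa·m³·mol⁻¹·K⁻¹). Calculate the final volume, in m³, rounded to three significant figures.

V₃ ≈ 0.000289 m³

From PV = nRT: V₁ = nRT₁/P₁ = 0.0003284 m³.
Isochoric, so P/T is constant: V₂ = V₁; P₂ = P₁·(T₂/T₁) = 885.1 kPa.
T constant ⇒ Boyle's law P V = const: T₃ = T₂; V₃ = V₂·(P₂/P₃) = 0.0002886 m³.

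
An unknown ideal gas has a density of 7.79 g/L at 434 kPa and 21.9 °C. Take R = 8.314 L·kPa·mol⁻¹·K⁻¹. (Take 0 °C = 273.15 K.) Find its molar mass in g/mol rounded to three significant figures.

M ≈ 44.0 g/mol

ρ = PM/(RT) ⇒ M = ρRT/P = (7.79 × 8.314 × 295.0) / 434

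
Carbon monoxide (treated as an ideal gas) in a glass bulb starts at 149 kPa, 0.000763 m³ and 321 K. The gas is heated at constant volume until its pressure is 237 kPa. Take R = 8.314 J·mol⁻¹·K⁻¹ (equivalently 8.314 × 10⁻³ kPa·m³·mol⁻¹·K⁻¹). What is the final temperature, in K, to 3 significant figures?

V constant ⇒ P ∝ T: V₂ = V₁; T₂ = T₁·(P₂/P₁) = 510.6 K.

T₂ ≈ 511 K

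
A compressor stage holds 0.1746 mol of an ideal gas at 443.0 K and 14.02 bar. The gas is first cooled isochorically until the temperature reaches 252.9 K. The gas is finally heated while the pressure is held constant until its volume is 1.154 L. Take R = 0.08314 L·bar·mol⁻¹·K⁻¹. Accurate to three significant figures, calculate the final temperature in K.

From PV = nRT: V₁ = nRT₁/P₁ = 0.4587 L.
Isochoric, so P/T is constant: V₂ = V₁; P₂ = P₁·(T₂/T₁) = 8.004 bar.
Isobaric, so V/T is constant: P₃ = P₂; T₃ = T₂·(V₃/V₂) = 636.3 K.

T₃ ≈ 636 K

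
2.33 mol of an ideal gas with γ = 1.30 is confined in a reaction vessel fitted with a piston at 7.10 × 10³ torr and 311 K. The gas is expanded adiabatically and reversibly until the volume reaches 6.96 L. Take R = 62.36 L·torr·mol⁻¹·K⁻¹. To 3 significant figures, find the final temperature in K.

From PV = nRT: V₁ = nRT₁/P₁ = 6.364 L.
Reversible adiabatic, γ = 1.30: T₂ = T₁·(V₁/V₂)^(γ−1) = 302.8 K; P₂ = P₁·(V₁/V₂)^γ = 6321 torr.

T₂ ≈ 303 K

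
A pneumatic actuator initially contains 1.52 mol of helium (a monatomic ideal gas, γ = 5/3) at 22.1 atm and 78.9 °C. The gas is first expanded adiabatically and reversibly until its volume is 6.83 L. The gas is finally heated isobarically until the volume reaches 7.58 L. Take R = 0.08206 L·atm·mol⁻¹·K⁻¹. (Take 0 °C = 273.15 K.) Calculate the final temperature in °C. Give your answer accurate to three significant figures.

Convert: T₁ = 352.0 K.
From PV = nRT: V₁ = nRT₁/P₁ = 1.987 L.
Adiabatic (γ = 5/3), T V^(γ−1) and P V^γ constant: T₂ = T₁·(V₁/V₂)^(γ−1) = 154.6 K; P₂ = P₁·(V₁/V₂)^γ = 2.823 atm.
P constant ⇒ V ∝ T: P₃ = P₂; T₃ = T₂·(V₃/V₂) = 171.5 K.

T₃ ≈ -102 °C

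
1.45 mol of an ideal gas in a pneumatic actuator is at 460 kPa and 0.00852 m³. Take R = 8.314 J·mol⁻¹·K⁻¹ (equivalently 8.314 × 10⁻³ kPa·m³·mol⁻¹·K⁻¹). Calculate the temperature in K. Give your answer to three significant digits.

PV = nRT ⇒ T = PV/(nR) = (460 × 0.00852) / (1.45 × 8.314 × 10⁻³)

T ≈ 325 K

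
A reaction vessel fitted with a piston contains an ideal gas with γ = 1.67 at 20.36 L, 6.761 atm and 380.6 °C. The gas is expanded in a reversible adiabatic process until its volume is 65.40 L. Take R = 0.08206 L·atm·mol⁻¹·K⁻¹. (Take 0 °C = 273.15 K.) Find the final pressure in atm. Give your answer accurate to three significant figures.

P₂ ≈ 0.963 atm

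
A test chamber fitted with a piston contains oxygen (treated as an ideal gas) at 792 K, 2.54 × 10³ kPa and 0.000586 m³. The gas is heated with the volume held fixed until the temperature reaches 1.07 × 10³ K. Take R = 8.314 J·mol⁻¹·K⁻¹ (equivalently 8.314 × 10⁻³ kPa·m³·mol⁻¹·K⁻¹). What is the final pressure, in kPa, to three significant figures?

Isochoric, so P/T is constant: V₂ = V₁; P₂ = P₁·(T₂/T₁) = 3432 kPa.

P₂ ≈ 3.43e+03 kPa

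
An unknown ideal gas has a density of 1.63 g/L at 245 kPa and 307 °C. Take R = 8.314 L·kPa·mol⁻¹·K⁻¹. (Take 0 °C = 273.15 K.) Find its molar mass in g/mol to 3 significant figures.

M ≈ 32.1 g/mol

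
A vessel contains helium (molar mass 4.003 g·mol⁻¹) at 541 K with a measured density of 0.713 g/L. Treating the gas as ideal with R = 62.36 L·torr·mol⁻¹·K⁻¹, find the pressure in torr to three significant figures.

P ≈ 6.01e+03 torr

ρ = PM/(RT) ⇒ P = ρRT/M = (0.713 × 62.36 × 541.0) / 4.003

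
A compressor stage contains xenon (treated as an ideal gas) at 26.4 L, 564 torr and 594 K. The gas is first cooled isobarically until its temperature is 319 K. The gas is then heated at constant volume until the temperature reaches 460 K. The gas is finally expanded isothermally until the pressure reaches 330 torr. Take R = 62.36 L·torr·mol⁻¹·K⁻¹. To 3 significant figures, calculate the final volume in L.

V₄ ≈ 34.9 L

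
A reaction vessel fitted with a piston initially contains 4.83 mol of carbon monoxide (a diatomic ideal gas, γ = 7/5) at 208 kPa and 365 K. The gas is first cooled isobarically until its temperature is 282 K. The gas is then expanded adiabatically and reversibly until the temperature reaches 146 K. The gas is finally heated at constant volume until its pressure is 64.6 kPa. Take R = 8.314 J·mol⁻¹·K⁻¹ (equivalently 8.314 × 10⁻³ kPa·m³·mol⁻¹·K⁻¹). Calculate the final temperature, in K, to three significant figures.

From PV = nRT: V₁ = nRT₁/P₁ = 0.07047 m³.
P constant ⇒ V ∝ T: P₂ = P₁; V₂ = V₁·(T₂/T₁) = 0.05444 m³.
Reversible adiabatic, γ = 7/5: P₃ = P₂·(T₃/T₂)^(γ/(γ−1)) = 20.77 kPa; V₃ = V₂·(T₂/T₃)^(1/(γ−1)) = 0.2823 m³.
V constant ⇒ P ∝ T: V₄ = V₃; T₄ = T₃·(P₄/P₃) = 454.1 K.

T₄ ≈ 454 K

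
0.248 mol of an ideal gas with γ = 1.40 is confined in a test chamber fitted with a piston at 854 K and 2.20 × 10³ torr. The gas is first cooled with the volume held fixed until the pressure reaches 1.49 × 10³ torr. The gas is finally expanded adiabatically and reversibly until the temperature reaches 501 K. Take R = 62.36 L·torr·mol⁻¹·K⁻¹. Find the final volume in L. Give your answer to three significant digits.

V₃ ≈ 8.60 L

From PV = nRT: V₁ = nRT₁/P₁ = 6.003 L.
V constant ⇒ P ∝ T: V₂ = V₁; T₂ = T₁·(P₂/P₁) = 578.4 K.
Reversible adiabatic, γ = 1.40: P₃ = P₂·(T₃/T₂)^(γ/(γ−1)) = 901.2 torr; V₃ = V₂·(T₂/T₃)^(1/(γ−1)) = 8.597 L.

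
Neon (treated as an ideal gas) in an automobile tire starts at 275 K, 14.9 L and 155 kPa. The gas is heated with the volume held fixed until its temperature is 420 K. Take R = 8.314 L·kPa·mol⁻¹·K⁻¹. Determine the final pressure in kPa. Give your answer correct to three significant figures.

P₂ ≈ 237 kPa

V constant ⇒ P ∝ T: V₂ = V₁; P₂ = P₁·(T₂/T₁) = 236.7 kPa.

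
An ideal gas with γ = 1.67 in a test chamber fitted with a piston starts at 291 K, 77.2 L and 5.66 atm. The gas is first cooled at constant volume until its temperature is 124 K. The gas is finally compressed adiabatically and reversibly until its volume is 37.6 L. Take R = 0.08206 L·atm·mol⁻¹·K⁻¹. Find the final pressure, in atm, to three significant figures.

V constant ⇒ P ∝ T: V₂ = V₁; P₂ = P₁·(T₂/T₁) = 2.412 atm.
Reversible adiabatic, γ = 1.67: T₃ = T₂·(V₂/V₃)^(γ−1) = 200.8 K; P₃ = P₂·(V₂/V₃)^γ = 8.019 atm.

P₃ ≈ 8.02 atm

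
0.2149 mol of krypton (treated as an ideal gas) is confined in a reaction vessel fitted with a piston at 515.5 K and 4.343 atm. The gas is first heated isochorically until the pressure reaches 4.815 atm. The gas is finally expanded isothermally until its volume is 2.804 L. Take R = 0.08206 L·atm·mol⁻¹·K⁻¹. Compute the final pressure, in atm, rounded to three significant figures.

From PV = nRT: V₁ = nRT₁/P₁ = 2.093 L.
Isochoric, so P/T is constant: V₂ = V₁; T₂ = T₁·(P₂/P₁) = 571.5 K.
T constant ⇒ Boyle's law P V = const: T₃ = T₂; P₃ = P₂·(V₂/V₃) = 3.594 atm.

P₃ ≈ 3.59 atm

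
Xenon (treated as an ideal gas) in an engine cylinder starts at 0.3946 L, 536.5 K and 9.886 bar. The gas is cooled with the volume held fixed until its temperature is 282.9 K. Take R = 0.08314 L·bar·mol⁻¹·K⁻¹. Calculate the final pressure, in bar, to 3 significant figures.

V constant ⇒ P ∝ T: V₂ = V₁; P₂ = P₁·(T₂/T₁) = 5.213 bar.

P₂ ≈ 5.21 bar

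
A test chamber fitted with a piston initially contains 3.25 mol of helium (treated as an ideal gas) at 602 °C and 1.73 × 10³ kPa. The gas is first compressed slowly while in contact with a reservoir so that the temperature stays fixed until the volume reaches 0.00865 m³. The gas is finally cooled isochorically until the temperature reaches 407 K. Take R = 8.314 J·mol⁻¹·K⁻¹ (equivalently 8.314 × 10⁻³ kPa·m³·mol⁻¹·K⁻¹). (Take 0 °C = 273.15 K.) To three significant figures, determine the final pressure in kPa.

P₃ ≈ 1.27e+03 kPa

Convert: T₁ = 875.1 K.
From PV = nRT: V₁ = nRT₁/P₁ = 0.01367 m³.
T constant ⇒ Boyle's law P V = const: T₂ = T₁; P₂ = P₁·(V₁/V₂) = 2734 kPa.
Isochoric, so P/T is constant: V₃ = V₂; P₃ = P₂·(T₃/T₂) = 1271 kPa.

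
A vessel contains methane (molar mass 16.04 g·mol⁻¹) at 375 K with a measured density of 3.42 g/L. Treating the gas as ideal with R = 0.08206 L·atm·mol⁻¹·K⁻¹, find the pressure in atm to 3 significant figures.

P ≈ 6.56 atm

ρ = PM/(RT) ⇒ P = ρRT/M = (3.42 × 0.08206 × 375.0) / 16.04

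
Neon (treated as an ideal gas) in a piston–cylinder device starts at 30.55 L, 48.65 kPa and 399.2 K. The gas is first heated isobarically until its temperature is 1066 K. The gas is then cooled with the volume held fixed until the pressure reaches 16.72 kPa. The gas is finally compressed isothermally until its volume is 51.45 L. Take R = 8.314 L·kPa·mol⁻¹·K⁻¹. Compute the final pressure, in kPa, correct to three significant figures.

P₄ ≈ 26.5 kPa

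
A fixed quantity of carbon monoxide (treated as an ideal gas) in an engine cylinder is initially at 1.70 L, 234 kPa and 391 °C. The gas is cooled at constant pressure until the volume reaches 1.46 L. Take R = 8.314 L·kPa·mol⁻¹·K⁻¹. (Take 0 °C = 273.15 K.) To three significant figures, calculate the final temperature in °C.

T₂ ≈ 297 °C

Convert: T₁ = 664.1 K.
P constant ⇒ V ∝ T: P₂ = P₁; T₂ = T₁·(V₂/V₁) = 570.4 K.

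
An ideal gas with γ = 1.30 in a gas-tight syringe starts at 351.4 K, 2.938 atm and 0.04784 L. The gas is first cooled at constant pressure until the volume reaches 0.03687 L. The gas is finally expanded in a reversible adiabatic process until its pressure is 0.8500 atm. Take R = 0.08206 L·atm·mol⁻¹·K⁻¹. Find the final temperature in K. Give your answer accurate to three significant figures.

P constant ⇒ V ∝ T: P₂ = P₁; T₂ = T₁·(V₂/V₁) = 270.8 K.
Reversible adiabatic, γ = 1.30: T₃ = T₂·(P₃/P₂)^((γ−1)/γ) = 203.4 K; V₃ = V₂·(P₂/P₃)^(1/γ) = 0.09572 L.

T₃ ≈ 203 K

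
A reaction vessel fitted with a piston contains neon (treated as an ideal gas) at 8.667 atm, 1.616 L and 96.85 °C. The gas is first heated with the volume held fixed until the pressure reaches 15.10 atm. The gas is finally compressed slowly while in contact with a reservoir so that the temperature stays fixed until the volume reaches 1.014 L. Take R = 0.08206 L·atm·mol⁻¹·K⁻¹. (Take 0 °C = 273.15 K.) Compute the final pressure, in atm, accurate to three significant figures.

Convert: T₁ = 370.0 K.
V constant ⇒ P ∝ T: V₂ = V₁; T₂ = T₁·(P₂/P₁) = 644.6 K.
T constant ⇒ Boyle's law P V = const: T₃ = T₂; P₃ = P₂·(V₂/V₃) = 24.06 atm.

P₃ ≈ 24.1 atm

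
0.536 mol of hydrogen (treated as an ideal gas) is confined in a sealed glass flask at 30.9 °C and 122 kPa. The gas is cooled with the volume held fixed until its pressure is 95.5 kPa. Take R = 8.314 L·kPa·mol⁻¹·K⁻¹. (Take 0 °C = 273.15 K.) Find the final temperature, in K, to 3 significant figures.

Convert: T₁ = 304.0 K.
From PV = nRT: V₁ = nRT₁/P₁ = 11.11 L.
Isochoric, so P/T is constant: V₂ = V₁; T₂ = T₁·(P₂/P₁) = 238.0 K.

T₂ ≈ 238 K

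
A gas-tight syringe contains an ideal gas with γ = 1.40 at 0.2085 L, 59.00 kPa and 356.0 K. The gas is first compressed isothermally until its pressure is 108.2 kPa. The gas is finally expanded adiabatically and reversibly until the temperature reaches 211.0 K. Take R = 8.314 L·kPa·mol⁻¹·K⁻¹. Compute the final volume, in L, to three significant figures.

V₃ ≈ 0.420 L

Isothermal, so P V is constant: T₂ = T₁; V₂ = V₁·(P₁/P₂) = 0.1137 L.
Adiabatic (γ = 1.40), T V^(γ−1) and P V^γ constant: P₃ = P₂·(T₃/T₂)^(γ/(γ−1)) = 17.34 kPa; V₃ = V₂·(T₂/T₃)^(1/(γ−1)) = 0.4204 L.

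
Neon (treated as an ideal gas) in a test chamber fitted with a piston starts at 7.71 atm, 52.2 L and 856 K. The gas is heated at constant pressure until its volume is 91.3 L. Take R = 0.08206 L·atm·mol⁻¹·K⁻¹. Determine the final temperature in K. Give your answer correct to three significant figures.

T₂ ≈ 1.50e+03 K

Isobaric, so V/T is constant: P₂ = P₁; T₂ = T₁·(V₂/V₁) = 1497 K.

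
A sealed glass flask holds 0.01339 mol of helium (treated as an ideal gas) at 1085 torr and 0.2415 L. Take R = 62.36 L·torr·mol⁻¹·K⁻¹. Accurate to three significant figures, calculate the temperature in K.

PV = nRT ⇒ T = PV/(nR) = (1085 × 0.2415) / (0.01339 × 62.36)

T ≈ 314 K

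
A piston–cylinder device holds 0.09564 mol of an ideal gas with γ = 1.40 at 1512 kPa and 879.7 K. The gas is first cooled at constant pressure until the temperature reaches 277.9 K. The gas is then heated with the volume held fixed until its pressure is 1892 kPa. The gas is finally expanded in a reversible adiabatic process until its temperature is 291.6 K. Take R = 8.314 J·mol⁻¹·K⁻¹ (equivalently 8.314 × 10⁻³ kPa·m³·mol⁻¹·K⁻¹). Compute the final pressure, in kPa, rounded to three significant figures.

From PV = nRT: V₁ = nRT₁/P₁ = 0.0004626 m³.
Isobaric, so V/T is constant: P₂ = P₁; V₂ = V₁·(T₂/T₁) = 0.0001461 m³.
V constant ⇒ P ∝ T: V₃ = V₂; T₃ = T₂·(P₃/P₂) = 347.7 K.
Reversible adiabatic, γ = 1.40: P₄ = P₃·(T₄/T₃)^(γ/(γ−1)) = 1022 kPa; V₄ = V₃·(T₃/T₄)^(1/(γ−1)) = 0.0002270 m³.

P₄ ≈ 1.02e+03 kPa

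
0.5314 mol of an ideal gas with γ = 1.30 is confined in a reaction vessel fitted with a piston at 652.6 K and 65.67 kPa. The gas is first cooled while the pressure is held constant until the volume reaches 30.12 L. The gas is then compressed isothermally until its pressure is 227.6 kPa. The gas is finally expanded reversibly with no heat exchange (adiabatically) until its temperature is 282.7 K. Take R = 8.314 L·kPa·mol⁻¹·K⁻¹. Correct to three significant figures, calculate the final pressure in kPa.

From PV = nRT: V₁ = nRT₁/P₁ = 43.90 L.
Isobaric, so V/T is constant: P₂ = P₁; T₂ = T₁·(V₂/V₁) = 447.7 K.
Isothermal, so P V is constant: T₃ = T₂; V₃ = V₂·(P₂/P₃) = 8.691 L.
Adiabatic (γ = 1.30), T V^(γ−1) and P V^γ constant: P₄ = P₃·(T₄/T₃)^(γ/(γ−1)) = 31.04 kPa; V₄ = V₃·(T₃/T₄)^(1/(γ−1)) = 40.23 L.

P₄ ≈ 31.0 kPa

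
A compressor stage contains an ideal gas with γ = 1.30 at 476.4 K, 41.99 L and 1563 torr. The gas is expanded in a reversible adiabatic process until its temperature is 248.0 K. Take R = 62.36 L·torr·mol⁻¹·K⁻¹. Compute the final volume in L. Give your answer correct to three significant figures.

Adiabatic (γ = 1.30), T V^(γ−1) and P V^γ constant: P₂ = P₁·(T₂/T₁)^(γ/(γ−1)) = 92.34 torr; V₂ = V₁·(T₁/T₂)^(1/(γ−1)) = 370.0 L.

V₂ ≈ 370 L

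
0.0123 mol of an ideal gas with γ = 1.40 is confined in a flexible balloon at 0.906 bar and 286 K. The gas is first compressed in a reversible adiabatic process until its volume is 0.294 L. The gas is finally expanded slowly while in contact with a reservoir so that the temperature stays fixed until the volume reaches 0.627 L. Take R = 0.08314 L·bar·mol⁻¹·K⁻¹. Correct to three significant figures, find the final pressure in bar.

From PV = nRT: V₁ = nRT₁/P₁ = 0.3228 L.
Adiabatic (γ = 1.40), T V^(γ−1) and P V^γ constant: T₂ = T₁·(V₁/V₂)^(γ−1) = 296.9 K; P₂ = P₁·(V₁/V₂)^γ = 1.033 bar.
T constant ⇒ Boyle's law P V = const: T₃ = T₂; P₃ = P₂·(V₂/V₃) = 0.4842 bar.

P₃ ≈ 0.484 bar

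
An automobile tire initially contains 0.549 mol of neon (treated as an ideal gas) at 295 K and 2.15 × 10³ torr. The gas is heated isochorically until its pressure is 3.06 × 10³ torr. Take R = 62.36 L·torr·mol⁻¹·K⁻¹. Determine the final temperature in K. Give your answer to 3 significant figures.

T₂ ≈ 420 K

From PV = nRT: V₁ = nRT₁/P₁ = 4.697 L.
V constant ⇒ P ∝ T: V₂ = V₁; T₂ = T₁·(P₂/P₁) = 419.9 K.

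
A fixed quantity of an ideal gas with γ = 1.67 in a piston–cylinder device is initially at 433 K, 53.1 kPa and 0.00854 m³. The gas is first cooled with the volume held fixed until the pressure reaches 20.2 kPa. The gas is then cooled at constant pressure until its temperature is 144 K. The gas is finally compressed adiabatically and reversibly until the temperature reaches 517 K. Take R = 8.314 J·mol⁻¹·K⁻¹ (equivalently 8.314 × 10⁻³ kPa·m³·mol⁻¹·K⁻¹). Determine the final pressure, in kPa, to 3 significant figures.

V constant ⇒ P ∝ T: V₂ = V₁; T₂ = T₁·(P₂/P₁) = 164.7 K.
Isobaric, so V/T is constant: P₃ = P₂; V₃ = V₂·(T₃/T₂) = 0.007466 m³.
Adiabatic (γ = 1.67), T V^(γ−1) and P V^γ constant: P₄ = P₃·(T₄/T₃)^(γ/(γ−1)) = 488.7 kPa; V₄ = V₃·(T₃/T₄)^(1/(γ−1)) = 0.001108 m³.

P₄ ≈ 489 kPa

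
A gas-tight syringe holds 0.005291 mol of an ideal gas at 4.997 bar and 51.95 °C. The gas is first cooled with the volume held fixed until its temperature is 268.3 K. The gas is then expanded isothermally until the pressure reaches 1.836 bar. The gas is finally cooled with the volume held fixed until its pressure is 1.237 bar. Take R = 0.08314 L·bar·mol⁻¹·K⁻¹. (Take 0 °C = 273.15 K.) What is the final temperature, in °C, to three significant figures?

T₄ ≈ -92.4 °C

Convert: T₁ = 325.1 K.
From PV = nRT: V₁ = nRT₁/P₁ = 0.02862 L.
V constant ⇒ P ∝ T: V₂ = V₁; P₂ = P₁·(T₂/T₁) = 4.124 bar.
Isothermal, so P V is constant: T₃ = T₂; V₃ = V₂·(P₂/P₃) = 0.06428 L.
Isochoric, so P/T is constant: V₄ = V₃; T₄ = T₃·(P₄/P₃) = 180.8 K.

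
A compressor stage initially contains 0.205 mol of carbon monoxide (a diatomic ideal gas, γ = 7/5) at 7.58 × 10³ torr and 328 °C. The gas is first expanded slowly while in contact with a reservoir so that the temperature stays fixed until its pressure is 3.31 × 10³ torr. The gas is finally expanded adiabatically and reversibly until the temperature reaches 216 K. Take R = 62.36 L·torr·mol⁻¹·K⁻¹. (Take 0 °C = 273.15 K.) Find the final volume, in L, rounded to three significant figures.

Convert: T₁ = 601.1 K.
From PV = nRT: V₁ = nRT₁/P₁ = 1.014 L.
Isothermal, so P V is constant: T₂ = T₁; V₂ = V₁·(P₁/P₂) = 2.322 L.
Reversible adiabatic, γ = 7/5: P₃ = P₂·(T₃/T₂)^(γ/(γ−1)) = 92.04 torr; V₃ = V₂·(T₂/T₃)^(1/(γ−1)) = 30.00 L.

V₃ ≈ 30.0 L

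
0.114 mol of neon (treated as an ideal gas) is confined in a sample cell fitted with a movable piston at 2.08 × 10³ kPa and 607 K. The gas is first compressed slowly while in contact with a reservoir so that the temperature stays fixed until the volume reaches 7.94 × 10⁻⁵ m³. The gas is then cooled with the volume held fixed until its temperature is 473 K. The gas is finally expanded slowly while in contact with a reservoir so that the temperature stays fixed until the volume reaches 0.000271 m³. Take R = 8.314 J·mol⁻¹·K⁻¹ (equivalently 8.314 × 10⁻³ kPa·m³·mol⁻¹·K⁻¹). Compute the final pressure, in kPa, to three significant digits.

P₄ ≈ 1.65e+03 kPa

From PV = nRT: V₁ = nRT₁/P₁ = 0.0002766 m³.
T constant ⇒ Boyle's law P V = const: T₂ = T₁; P₂ = P₁·(V₁/V₂) = 7246 kPa.
V constant ⇒ P ∝ T: V₃ = V₂; P₃ = P₂·(T₃/T₂) = 5646 kPa.
T constant ⇒ Boyle's law P V = const: T₄ = T₃; P₄ = P₃·(V₃/V₄) = 1654 kPa.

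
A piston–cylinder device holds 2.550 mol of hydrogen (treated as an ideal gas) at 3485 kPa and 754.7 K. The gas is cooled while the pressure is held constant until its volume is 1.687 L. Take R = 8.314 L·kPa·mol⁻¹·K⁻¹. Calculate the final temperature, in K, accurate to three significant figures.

T₂ ≈ 277 K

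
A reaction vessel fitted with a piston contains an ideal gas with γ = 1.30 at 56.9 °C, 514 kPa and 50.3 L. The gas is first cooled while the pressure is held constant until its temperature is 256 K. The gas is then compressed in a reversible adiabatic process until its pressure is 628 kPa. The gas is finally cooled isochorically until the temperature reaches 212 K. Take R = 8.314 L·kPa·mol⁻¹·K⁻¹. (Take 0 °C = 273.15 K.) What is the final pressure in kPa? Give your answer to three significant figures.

P₄ ≈ 497 kPa

Convert: T₁ = 330.0 K.
P constant ⇒ V ∝ T: P₂ = P₁; V₂ = V₁·(T₂/T₁) = 39.01 L.
Reversible adiabatic, γ = 1.30: T₃ = T₂·(P₃/P₂)^((γ−1)/γ) = 268.1 K; V₃ = V₂·(P₂/P₃)^(1/γ) = 33.44 L.
Isochoric, so P/T is constant: V₄ = V₃; P₄ = P₃·(T₄/T₃) = 496.6 kPa.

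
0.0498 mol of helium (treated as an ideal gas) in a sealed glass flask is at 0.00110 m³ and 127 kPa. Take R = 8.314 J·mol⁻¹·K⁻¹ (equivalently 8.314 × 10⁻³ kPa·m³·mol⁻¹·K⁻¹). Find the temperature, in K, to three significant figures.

PV = nRT ⇒ T = PV/(nR) = (127 × 0.00110) / (0.0498 × 8.314 × 10⁻³)

T ≈ 337 K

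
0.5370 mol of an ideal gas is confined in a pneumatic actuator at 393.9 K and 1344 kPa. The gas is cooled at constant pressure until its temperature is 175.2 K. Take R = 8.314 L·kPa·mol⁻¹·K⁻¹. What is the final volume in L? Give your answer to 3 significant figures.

From PV = nRT: V₁ = nRT₁/P₁ = 1.308 L.
Isobaric, so V/T is constant: P₂ = P₁; V₂ = V₁·(T₂/T₁) = 0.5820 L.

V₂ ≈ 0.582 L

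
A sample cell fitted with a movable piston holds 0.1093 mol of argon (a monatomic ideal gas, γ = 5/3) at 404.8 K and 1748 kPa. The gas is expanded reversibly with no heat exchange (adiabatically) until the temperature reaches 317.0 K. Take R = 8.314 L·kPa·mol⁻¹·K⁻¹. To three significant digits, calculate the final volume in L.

From PV = nRT: V₁ = nRT₁/P₁ = 0.2104 L.
Reversible adiabatic, γ = 5/3: P₂ = P₁·(T₂/T₁)^(γ/(γ−1)) = 948.6 kPa; V₂ = V₁·(T₁/T₂)^(1/(γ−1)) = 0.3037 L.

V₂ ≈ 0.304 L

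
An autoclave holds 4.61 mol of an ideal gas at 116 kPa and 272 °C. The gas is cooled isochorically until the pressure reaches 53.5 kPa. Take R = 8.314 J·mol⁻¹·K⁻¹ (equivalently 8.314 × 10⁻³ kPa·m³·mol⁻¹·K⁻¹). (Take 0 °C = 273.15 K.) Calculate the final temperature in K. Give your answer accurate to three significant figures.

T₂ ≈ 251 K

Convert: T₁ = 545.1 K.
From PV = nRT: V₁ = nRT₁/P₁ = 0.1801 m³.
Isochoric, so P/T is constant: V₂ = V₁; T₂ = T₁·(P₂/P₁) = 251.4 K.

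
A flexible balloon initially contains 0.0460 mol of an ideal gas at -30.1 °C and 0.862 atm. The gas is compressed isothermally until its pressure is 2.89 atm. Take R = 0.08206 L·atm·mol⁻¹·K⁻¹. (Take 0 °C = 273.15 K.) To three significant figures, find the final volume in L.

Convert: T₁ = 243.0 K.
From PV = nRT: V₁ = nRT₁/P₁ = 1.064 L.
T constant ⇒ Boyle's law P V = const: T₂ = T₁; V₂ = V₁·(P₁/P₂) = 0.3175 L.

V₂ ≈ 0.317 L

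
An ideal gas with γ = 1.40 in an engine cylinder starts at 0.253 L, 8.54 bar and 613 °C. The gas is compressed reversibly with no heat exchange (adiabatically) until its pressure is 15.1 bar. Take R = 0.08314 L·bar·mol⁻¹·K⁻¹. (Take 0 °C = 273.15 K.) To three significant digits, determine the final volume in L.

V₂ ≈ 0.168 L

Convert: T₁ = 886.1 K.
Reversible adiabatic, γ = 1.40: T₂ = T₁·(P₂/P₁)^((γ−1)/γ) = 1043 K; V₂ = V₁·(P₁/P₂)^(1/γ) = 0.1684 L.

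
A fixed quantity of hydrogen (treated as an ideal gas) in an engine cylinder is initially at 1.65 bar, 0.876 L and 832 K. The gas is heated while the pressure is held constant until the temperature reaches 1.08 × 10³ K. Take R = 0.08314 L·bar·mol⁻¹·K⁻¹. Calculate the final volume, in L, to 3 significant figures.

P constant ⇒ V ∝ T: P₂ = P₁; V₂ = V₁·(T₂/T₁) = 1.137 L.

V₂ ≈ 1.14 L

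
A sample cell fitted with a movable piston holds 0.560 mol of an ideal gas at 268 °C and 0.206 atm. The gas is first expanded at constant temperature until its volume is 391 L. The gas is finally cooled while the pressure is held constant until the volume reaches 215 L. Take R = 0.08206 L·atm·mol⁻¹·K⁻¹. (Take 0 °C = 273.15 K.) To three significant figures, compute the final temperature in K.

T₃ ≈ 298 K

Convert: T₁ = 541.1 K.
From PV = nRT: V₁ = nRT₁/P₁ = 120.7 L.
Isothermal, so P V is constant: T₂ = T₁; P₂ = P₁·(V₁/V₂) = 0.06360 atm.
P constant ⇒ V ∝ T: P₃ = P₂; T₃ = T₂·(V₃/V₂) = 297.6 K.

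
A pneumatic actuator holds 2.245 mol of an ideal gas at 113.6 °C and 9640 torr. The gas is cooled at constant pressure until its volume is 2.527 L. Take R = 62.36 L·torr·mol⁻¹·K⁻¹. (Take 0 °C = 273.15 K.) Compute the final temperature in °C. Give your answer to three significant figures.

Convert: T₁ = 386.8 K.
From PV = nRT: V₁ = nRT₁/P₁ = 5.617 L.
Isobaric, so V/T is constant: P₂ = P₁; T₂ = T₁·(V₂/V₁) = 174.0 K.

T₂ ≈ -99.1 °C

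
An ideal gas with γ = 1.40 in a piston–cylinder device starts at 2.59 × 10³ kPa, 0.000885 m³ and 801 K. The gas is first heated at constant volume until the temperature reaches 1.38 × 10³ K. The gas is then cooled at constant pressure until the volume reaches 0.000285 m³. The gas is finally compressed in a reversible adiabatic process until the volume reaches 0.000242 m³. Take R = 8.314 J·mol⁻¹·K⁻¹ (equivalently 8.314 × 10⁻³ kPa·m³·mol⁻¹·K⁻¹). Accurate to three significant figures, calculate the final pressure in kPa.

P₄ ≈ 5.61e+03 kPa

Isochoric, so P/T is constant: V₂ = V₁; P₂ = P₁·(T₂/T₁) = 4462 kPa.
Isobaric, so V/T is constant: P₃ = P₂; T₃ = T₂·(V₃/V₂) = 444.4 K.
Reversible adiabatic, γ = 1.40: T₄ = T₃·(V₃/V₄)^(γ−1) = 474.5 K; P₄ = P₃·(V₃/V₄)^γ = 5610 kPa.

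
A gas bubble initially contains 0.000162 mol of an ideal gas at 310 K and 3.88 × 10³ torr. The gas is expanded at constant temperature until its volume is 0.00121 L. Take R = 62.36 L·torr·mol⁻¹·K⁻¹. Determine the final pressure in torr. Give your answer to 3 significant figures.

P₂ ≈ 2.59e+03 torr

From PV = nRT: V₁ = nRT₁/P₁ = 0.0008071 L.
Isothermal, so P V is constant: T₂ = T₁; P₂ = P₁·(V₁/V₂) = 2588 torr.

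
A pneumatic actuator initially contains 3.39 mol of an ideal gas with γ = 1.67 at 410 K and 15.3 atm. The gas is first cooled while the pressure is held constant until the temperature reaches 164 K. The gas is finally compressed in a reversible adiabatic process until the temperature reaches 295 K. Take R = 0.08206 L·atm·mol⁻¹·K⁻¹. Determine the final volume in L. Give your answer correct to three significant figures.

From PV = nRT: V₁ = nRT₁/P₁ = 7.455 L.
P constant ⇒ V ∝ T: P₂ = P₁; V₂ = V₁·(T₂/T₁) = 2.982 L.
Adiabatic (γ = 1.67), T V^(γ−1) and P V^γ constant: P₃ = P₂·(T₃/T₂)^(γ/(γ−1)) = 66.10 atm; V₃ = V₂·(T₂/T₃)^(1/(γ−1)) = 1.241 L.

V₃ ≈ 1.24 L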